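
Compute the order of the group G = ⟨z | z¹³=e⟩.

G is generated by a single element, so G is cyclic. The relator gives z¹³ = e and no smaller power is forced to be e, so the 13 powers {e, z, z², z³, z⁴, z⁵, z⁶, z⁷, z⁸, z⁹, z¹², z¹¹, z¹⁰} are distinct. Hence |G| = 13.

Answer: 13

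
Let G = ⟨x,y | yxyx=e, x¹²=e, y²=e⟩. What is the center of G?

An element z ∈ Z(G) iff z commutes with every generator.
For example x⁶ is central: (x⁶)·x = x⁷ = x·(x⁶); (x⁶)·y = x⁶y = y·(x⁶).
Whereas x ∉ Z(G) since x·y = xy ≠ x¹¹y = y·x.
Checking each of the 24 elements this way gives Z(G) = {e, x⁶}, of order 2.

Answer: {e, x⁶}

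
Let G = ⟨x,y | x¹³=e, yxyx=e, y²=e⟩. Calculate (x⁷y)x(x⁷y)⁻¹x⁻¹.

[(x⁷y), x] = (x⁷y)·x·(x⁷y)⁻¹·x⁻¹.
  (x⁷y) · x = x⁶y
  (x⁶y) · (x⁷y) = x¹²
  (x¹²) · (x¹²) = x¹¹

Answer: x¹¹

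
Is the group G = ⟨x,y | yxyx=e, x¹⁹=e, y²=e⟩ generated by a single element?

Every cyclic group is abelian. But x·y = xy while y·x = x¹⁸y, so x·y ≠ y·x and G is not abelian. Hence G is not cyclic.

Answer: No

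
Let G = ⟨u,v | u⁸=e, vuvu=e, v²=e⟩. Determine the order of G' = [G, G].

G' = [G, G] is generated by all commutators. The generator-pair commutators are: [u, v] = u².
The subgroup they normally generate is {e, u², u⁴, u⁶}, of order 4.
Check: |G/G'| = 16/4 = 4 is the order of the abelianisation.

Answer: 4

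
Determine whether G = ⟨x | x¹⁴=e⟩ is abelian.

G has a single generator, so G is cyclic and hence abelian.

Answer: Yes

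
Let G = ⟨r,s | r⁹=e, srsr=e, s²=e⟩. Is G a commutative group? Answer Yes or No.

r·s = rs but s·r = r⁸s, so r·s ≠ s·r and G is not abelian.

Answer: No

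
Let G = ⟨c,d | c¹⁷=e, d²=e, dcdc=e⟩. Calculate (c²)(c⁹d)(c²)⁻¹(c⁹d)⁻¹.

[(c²), (c⁹d)] = (c²)·(c⁹d)·(c²)⁻¹·(c⁹d)⁻¹.
  (c²) · (c⁹d) = c¹¹d
  (c¹¹d) · (c¹⁵) = c¹³d
  (c¹³d) · (c⁹d) = c⁴

Answer: c⁴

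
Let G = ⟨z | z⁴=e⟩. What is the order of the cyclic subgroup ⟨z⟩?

|⟨z⟩| equals the order of z. Compute successive powers until reaching e:
  z¹ = z, z² = z², z³ = z³, z⁴ = e.
The smallest positive k with zᵏ = e is 4, so |⟨z⟩| = 4.

Answer: 4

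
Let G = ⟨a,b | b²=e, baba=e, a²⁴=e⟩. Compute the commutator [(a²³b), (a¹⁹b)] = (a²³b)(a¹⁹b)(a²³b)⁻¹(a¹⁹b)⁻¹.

[(a²³b), (a¹⁹b)] = (a²³b)·(a¹⁹b)·(a²³b)⁻¹·(a¹⁹b)⁻¹.
  (a²³b) · (a¹⁹b) = a⁴
  (a⁴) · (a²³b) = a³b
  (a³b) · (a¹⁹b) = a⁸

Answer: a⁸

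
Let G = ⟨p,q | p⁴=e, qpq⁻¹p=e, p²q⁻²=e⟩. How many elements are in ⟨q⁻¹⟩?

|⟨q⁻¹⟩| equals the order of q⁻¹. Compute successive powers until reaching e:
  (q⁻¹)¹ = q⁻¹, (q⁻¹)² = p², (q⁻¹)³ = q, (q⁻¹)⁴ = e.
The smallest positive k with (q⁻¹)ᵏ = e is 4, so |⟨q⁻¹⟩| = 4.

Answer: 4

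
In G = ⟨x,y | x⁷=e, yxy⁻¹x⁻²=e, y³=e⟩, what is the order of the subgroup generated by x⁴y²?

|⟨x⁴y²⟩| equals the order of x⁴y². Compute successive powers until reaching e:
  (x⁴y²)¹ = x⁴y², (x⁴y²)² = x⁶y, (x⁴y²)³ = e.
The smallest positive k with (x⁴y²)ᵏ = e is 3, so |⟨x⁴y²⟩| = 3.

Answer: 3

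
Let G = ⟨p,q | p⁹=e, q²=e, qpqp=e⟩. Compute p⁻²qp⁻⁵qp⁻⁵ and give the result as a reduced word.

Multiply left to right, reducing at each step:
  (p⁷) · q = p⁷q
  (p⁷q) · p⁻⁵ = p³q
  (p³q) · q = p³
  (p³) · p⁻⁵ = p⁷

Answer: p⁷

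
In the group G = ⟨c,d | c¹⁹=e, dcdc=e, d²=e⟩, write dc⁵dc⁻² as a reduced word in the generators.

Multiply left to right, reducing at each step:
  d · c⁵ = c¹⁴d
  (c¹⁴d) · d = c¹⁴
  (c¹⁴) · c⁻² = c¹²

Answer: c¹²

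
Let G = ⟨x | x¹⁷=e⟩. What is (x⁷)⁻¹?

The order of (x⁷) is 17 (smallest k with (x⁷)ᵏ = e), so (x⁷)⁻¹ = (x⁷)¹⁶ = x¹⁰.
Check: (x⁷) · (x¹⁰) → (x⁷) · x¹⁰ = e, giving e as required.

Answer: x¹⁰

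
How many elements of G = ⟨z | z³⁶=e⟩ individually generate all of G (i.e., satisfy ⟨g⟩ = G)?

G is cyclic of order 36. An element generates G iff its order is 36, and a cyclic group of order 36 has exactly φ(36) = 12 such elements.

Answer: 12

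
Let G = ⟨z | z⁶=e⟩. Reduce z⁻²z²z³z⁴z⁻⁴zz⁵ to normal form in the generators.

Multiply left to right, reducing at each step:
  (z⁴) · z² = e
  e · z³ = z³
  (z³) · z⁴ = z
  z · z⁻⁴ = z³
  (z³) · z = z⁴
  (z⁴) · z⁵ = z³

Answer: z³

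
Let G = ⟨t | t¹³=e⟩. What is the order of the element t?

Compute successive powers until reaching e:
  t¹ = t, t² = t², t³ = t³, t⁴ = t⁴, t⁵ = t⁵, t⁶ = t⁶, t⁷ = t⁷, t⁸ = t⁸, t⁹ = t⁹, t¹⁰ = t¹⁰, t¹¹ = t¹¹, t¹² = t¹², t¹³ = e.
The smallest positive k with tᵏ = e is 13.

Answer: 13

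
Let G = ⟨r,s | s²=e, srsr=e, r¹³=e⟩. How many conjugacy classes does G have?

The conjugacy classes (representative and size) are:
  [e] (size 1), [r¹²] (size 2), [r¹¹] (size 2), [r³] (size 2), [r⁴] (size 2), [r⁸] (size 2), [r⁶] (size 2), [s] (size 13).
Class equation: 1 + 2 + 2 + 2 + 2 + 2 + 2 + 13 = 26 = |G|. So G has 8 conjugacy classes.

Answer: 8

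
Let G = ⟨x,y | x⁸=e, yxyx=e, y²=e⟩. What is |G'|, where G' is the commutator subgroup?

G' = [G, G] is generated by all commutators. The generator-pair commutators are: [x, y] = x².
The subgroup they normally generate is {e, x², x⁴, x⁶}, of order 4.
Check: |G/G'| = 16/4 = 4 is the order of the abelianisation.

Answer: 4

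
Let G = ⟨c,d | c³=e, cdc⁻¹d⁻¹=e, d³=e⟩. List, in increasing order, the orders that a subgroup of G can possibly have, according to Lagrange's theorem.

|G| = 9 = 3². By Lagrange's theorem the order of any subgroup divides 9; the divisors of 9 are 1, 3, 9.

Answer: 1, 3, 9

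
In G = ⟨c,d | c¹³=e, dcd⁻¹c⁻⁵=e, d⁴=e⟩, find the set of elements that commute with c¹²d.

⟨c¹²d⟩ ⊆ C_G(c¹²d) since powers of c¹²d commute with c¹²d; so |C_G(c¹²d)| ≥ |⟨c¹²d⟩| = 4.
By orbit–stabilizer, |C_G(c¹²d)| = |G| / |conj. class of c¹²d| = 52 / 13 = 4.
The 4 elements commuting with c¹²d are {e, c⁷d², c¹²d, c⁸d³}.

Answer: {e, c⁷d², c¹²d, c⁸d³}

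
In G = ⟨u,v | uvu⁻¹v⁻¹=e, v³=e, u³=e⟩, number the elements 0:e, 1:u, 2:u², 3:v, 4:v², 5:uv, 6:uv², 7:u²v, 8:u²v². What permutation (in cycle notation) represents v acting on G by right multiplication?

(0 3 4)(1 5 6)(2 7 8)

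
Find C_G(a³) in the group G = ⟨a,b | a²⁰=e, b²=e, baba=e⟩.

⟨a³⟩ ⊆ C_G(a³) since powers of a³ commute with a³; so |C_G(a³)| ≥ |⟨a³⟩| = 20.
By orbit–stabilizer, |C_G(a³)| = |G| / |conj. class of a³| = 40 / 2 = 20.
The 20 elements commuting with a³ are {e, a, a², a³, a⁴, a⁵, a⁶, a⁷, a⁸, a⁹, a¹⁰, a¹¹, a¹², a¹³, a¹⁴, a¹⁵, a¹⁶, a¹⁷, a¹⁸, a¹⁹}.

Answer: {e, a, a², a³, a⁴, a⁵, a⁶, a⁷, a⁸, a⁹, a¹⁰, a¹¹, a¹², a¹³, a¹⁴, a¹⁵, a¹⁶, a¹⁷, a¹⁸, a¹⁹}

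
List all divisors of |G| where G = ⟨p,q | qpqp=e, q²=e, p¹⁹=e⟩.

|G| = 38 = 2 · 19. By Lagrange's theorem the order of any subgroup divides 38; the divisors of 38 are 1, 2, 19, 38.

Answer: 1, 2, 19, 38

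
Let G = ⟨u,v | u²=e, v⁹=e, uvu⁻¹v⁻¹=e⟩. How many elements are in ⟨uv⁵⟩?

|⟨uv⁵⟩| equals the order of uv⁵. Compute successive powers until reaching e:
  (uv⁵)¹ = uv⁵, (uv⁵)² = v, (uv⁵)³ = uv⁶, (uv⁵)⁴ = v², (uv⁵)⁵ = uv⁷, (uv⁵)⁶ = v³, (uv⁵)⁷ = uv⁸, (uv⁵)⁸ = v⁴, (uv⁵)⁹ = u, (uv⁵)¹⁰ = v⁵, (uv⁵)¹¹ = uv, (uv⁵)¹² = v⁶, (uv⁵)¹³ = uv², (uv⁵)¹⁴ = v⁷, (uv⁵)¹⁵ = uv³, (uv⁵)¹⁶ = v⁸, (uv⁵)¹⁷ = uv⁴, (uv⁵)¹⁸ = e.
The smallest positive k with (uv⁵)ᵏ = e is 18, so |⟨uv⁵⟩| = 18.

Answer: 18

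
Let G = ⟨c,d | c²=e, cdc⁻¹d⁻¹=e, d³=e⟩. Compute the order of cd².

Compute successive powers until reaching e:
  (cd²)¹ = cd², (cd²)² = d, (cd²)³ = c, (cd²)⁴ = d², (cd²)⁵ = cd, (cd²)⁶ = e.
The smallest positive k with (cd²)ᵏ = e is 6.

Answer: 6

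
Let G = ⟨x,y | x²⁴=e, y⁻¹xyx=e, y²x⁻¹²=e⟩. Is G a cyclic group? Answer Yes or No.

Every cyclic group is abelian. But x·y = xy while y·x = x¹¹y⁻¹, so x·y ≠ y·x and G is not abelian. Hence G is not cyclic.

Answer: No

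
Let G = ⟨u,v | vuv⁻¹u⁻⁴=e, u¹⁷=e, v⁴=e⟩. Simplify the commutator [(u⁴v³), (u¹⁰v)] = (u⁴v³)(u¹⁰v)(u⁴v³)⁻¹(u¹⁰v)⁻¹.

[(u⁴v³), (u¹⁰v)] = (u⁴v³)·(u¹⁰v)·(u⁴v³)⁻¹·(u¹⁰v)⁻¹.
  (u⁴v³) · (u¹⁰v) = u¹⁵
  (u¹⁵) · (uv) = u¹⁶v
  (u¹⁶v) · (u⁶v³) = u⁶

Answer: u⁶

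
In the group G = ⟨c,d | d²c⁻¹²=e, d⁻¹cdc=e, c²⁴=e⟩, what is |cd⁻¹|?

Compute successive powers until reaching e:
  (cd⁻¹)¹ = cd⁻¹, (cd⁻¹)² = c¹², (cd⁻¹)³ = cd, (cd⁻¹)⁴ = e.
The smallest positive k with (cd⁻¹)ᵏ = e is 4.

Answer: 4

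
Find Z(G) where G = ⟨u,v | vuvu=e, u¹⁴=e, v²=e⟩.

An element z ∈ Z(G) iff z commutes with every generator.
For example u⁷ is central: (u⁷)·u = u⁸ = u·(u⁷); (u⁷)·v = u⁷v = v·(u⁷).
Whereas u ∉ Z(G) since u·v = uv ≠ u¹³v = v·u.
Checking each of the 28 elements this way gives Z(G) = {e, u⁷}, of order 2.

Answer: {e, u⁷}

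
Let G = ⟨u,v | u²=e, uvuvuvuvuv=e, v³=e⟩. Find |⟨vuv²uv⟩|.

|⟨vuv²uv⟩| equals the order of vuv²uv. Compute successive powers until reaching e:
  (vuv²uv)¹ = vuv²uv, (vuv²uv)² = v²uv², (vuv²uv)³ = vuv, (vuv²uv)⁴ = v²uvuv², (vuv²uv)⁵ = e.
The smallest positive k with (vuv²uv)ᵏ = e is 5, so |⟨vuv²uv⟩| = 5.

Answer: 5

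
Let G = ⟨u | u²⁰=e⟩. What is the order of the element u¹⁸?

Compute successive powers until reaching e:
  (u¹⁸)¹ = u¹⁸, (u¹⁸)² = u¹⁶, (u¹⁸)³ = u¹⁴, (u¹⁸)⁴ = u¹², (u¹⁸)⁵ = u¹⁰, (u¹⁸)⁶ = u⁸, (u¹⁸)⁷ = u⁶, (u¹⁸)⁸ = u⁴, (u¹⁸)⁹ = u², (u¹⁸)¹⁰ = e.
The smallest positive k with (u¹⁸)ᵏ = e is 10.

Answer: 10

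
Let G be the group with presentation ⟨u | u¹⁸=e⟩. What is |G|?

G is generated by a single element, so G is cyclic. The relator gives u¹⁸ = e and no smaller power is forced to be e, so the 18 powers {e, u, u², u³, u⁴, u⁵, u⁶, u⁷, u⁸, u⁹, u¹², u¹³, u¹¹, u¹⁰, u¹⁴, u¹⁵, u¹⁶, u¹⁷} are distinct. Hence |G| = 18.

Answer: 18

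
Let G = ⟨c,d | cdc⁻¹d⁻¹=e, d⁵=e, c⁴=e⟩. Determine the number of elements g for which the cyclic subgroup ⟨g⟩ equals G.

G is cyclic of order 20. An element generates G iff its order is 20, and a cyclic group of order 20 has exactly φ(20) = 8 such elements.

Answer: 8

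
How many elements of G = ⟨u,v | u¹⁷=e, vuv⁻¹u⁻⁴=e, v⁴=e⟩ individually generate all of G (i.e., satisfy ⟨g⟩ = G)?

⟨g⟩ = G would require ord(g) = |G| = 68, but the maximum element order in G is 17 < 68. So G is not cyclic and no single element generates it: the count is 0.

Answer: 0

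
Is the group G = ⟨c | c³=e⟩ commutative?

G has a single generator, so G is cyclic and hence abelian.

Answer: Yes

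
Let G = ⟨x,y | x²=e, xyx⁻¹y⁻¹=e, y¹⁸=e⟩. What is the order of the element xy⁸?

Compute successive powers until reaching e:
  (xy⁸)¹ = xy⁸, (xy⁸)² = y¹⁶, (xy⁸)³ = xy⁶, (xy⁸)⁴ = y¹⁴, (xy⁸)⁵ = xy⁴, (xy⁸)⁶ = y¹², (xy⁸)⁷ = xy², (xy⁸)⁸ = y¹⁰, (xy⁸)⁹ = x, (xy⁸)¹⁰ = y⁸, (xy⁸)¹¹ = xy¹⁶, (xy⁸)¹² = y⁶, (xy⁸)¹³ = xy¹⁴, (xy⁸)¹⁴ = y⁴, (xy⁸)¹⁵ = xy¹², (xy⁸)¹⁶ = y², (xy⁸)¹⁷ = xy¹⁰, (xy⁸)¹⁸ = e.
The smallest positive k with (xy⁸)ᵏ = e is 18.

Answer: 18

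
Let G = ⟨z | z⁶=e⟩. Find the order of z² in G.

Compute successive powers until reaching e:
  (z²)¹ = z², (z²)² = z⁴, (z²)³ = e.
The smallest positive k with (z²)ᵏ = e is 3.

Answer: 3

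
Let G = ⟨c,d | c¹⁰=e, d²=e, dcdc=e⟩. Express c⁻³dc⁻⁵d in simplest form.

Multiply left to right, reducing at each step:
  (c⁷) · d = c⁷d
  (c⁷d) · c⁻⁵ = c²d
  (c²d) · d = c²

Answer: c²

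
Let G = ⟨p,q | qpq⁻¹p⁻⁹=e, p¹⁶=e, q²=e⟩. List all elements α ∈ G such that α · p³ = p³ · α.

⟨p³⟩ ⊆ C_G(p³) since powers of p³ commute with p³; so |C_G(p³)| ≥ |⟨p³⟩| = 16.
By orbit–stabilizer, |C_G(p³)| = |G| / |conj. class of p³| = 32 / 2 = 16.
The 16 elements commuting with p³ are {e, p, p², p³, p⁴, p⁵, p⁶, p⁷, p⁸, p⁹, p¹⁰, p¹¹, p¹², p¹³, p¹⁴, p¹⁵}.

Answer: {e, p, p², p³, p⁴, p⁵, p⁶, p⁷, p⁸, p⁹, p¹⁰, p¹¹, p¹², p¹³, p¹⁴, p¹⁵}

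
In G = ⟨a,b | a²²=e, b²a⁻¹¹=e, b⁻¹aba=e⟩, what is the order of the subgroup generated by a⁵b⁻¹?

|⟨a⁵b⁻¹⟩| equals the order of a⁵b⁻¹. Compute successive powers until reaching e:
  (a⁵b⁻¹)¹ = a⁵b⁻¹, (a⁵b⁻¹)² = a¹¹, (a⁵b⁻¹)³ = a⁵b, (a⁵b⁻¹)⁴ = e.
The smallest positive k with (a⁵b⁻¹)ᵏ = e is 4, so |⟨a⁵b⁻¹⟩| = 4.

Answer: 4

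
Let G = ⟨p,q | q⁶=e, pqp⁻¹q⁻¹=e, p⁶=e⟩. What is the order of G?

Enumerate words in the generators, reducing via the relations: the distinct elements are
  {e, p, q, pq, p², p³, p⁴, p⁵, q², q³, q⁴, q⁵, pq², pq³, pq⁴, pq⁵, p²q, p³q, p⁴q, p⁵q, p²q², p²q³, p²q⁴, p²q⁵, p³q², p³q³, p³q⁴, p³q⁵, p⁴q², p⁴q³, p⁴q⁴, p⁴q⁵, p⁵q², p⁵q³, p⁵q⁴, p⁵q⁵}.
No further products give new elements, so |G| = 36.

Answer: 36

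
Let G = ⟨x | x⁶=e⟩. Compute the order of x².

Compute successive powers until reaching e:
  (x²)¹ = x², (x²)² = x⁴, (x²)³ = e.
The smallest positive k with (x²)ᵏ = e is 3.

Answer: 3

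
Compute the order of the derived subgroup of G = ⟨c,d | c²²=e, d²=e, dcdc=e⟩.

G' = [G, G] is generated by all commutators. The generator-pair commutators are: [c, d] = c².
The subgroup they normally generate is {e, c², c⁴, c⁶, c⁸, c¹⁰, c¹², c¹⁴, c¹⁶, c¹⁸, c²⁰}, of order 11.
Check: |G/G'| = 44/11 = 4 is the order of the abelianisation.

Answer: 11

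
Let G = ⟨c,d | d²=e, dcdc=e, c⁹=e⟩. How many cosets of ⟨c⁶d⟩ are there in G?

First find ord(c⁶d) by computing successive powers:
  (c⁶d)¹ = c⁶d, (c⁶d)² = e.
So |⟨c⁶d⟩| = ord(c⁶d) = 2. With |G| = 18, by Lagrange [G : ⟨c⁶d⟩] = 18/2 = 9.

Answer: 9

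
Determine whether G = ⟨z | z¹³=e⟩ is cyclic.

|G| = 13. The element z has order 13 (its powers give 13 distinct elements), so ⟨z⟩ = G and G is cyclic.

Answer: Yes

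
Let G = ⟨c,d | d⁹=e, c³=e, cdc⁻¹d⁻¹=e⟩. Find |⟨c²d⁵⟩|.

|⟨c²d⁵⟩| equals the order of c²d⁵. Compute successive powers until reaching e:
  (c²d⁵)¹ = c²d⁵, (c²d⁵)² = cd, (c²d⁵)³ = d⁶, (c²d⁵)⁴ = c²d², (c²d⁵)⁵ = cd⁷, (c²d⁵)⁶ = d³, (c²d⁵)⁷ = c²d⁸, (c²d⁵)⁸ = cd⁴, (c²d⁵)⁹ = e.
The smallest positive k with (c²d⁵)ᵏ = e is 9, so |⟨c²d⁵⟩| = 9.

Answer: 9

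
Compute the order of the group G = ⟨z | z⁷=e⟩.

G is generated by a single element, so G is cyclic. The relator gives z⁷ = e and no smaller power is forced to be e, so the 7 powers {e, z, z², z³, z⁴, z⁵, z⁶} are distinct. Hence |G| = 7.

Answer: 7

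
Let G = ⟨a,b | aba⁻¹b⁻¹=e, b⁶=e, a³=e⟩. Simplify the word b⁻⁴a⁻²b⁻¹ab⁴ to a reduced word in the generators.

Multiply left to right, reducing at each step:
  (b²) · a⁻² = ab²
  (ab²) · b⁻¹ = ab
  (ab) · a = a²b
  (a²b) · b⁴ = a²b⁵

Answer: a²b⁵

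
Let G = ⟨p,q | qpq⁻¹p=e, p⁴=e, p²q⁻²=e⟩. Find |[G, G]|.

G' = [G, G] is generated by all commutators. The generator-pair commutators are: [p, q] = p².
The subgroup they normally generate is {e, p²}, of order 2.
Check: |G/G'| = 8/2 = 4 is the order of the abelianisation.

Answer: 2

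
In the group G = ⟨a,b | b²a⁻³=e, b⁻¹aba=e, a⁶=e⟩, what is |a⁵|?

Compute successive powers until reaching e:
  (a⁵)¹ = a⁵, (a⁵)² = a⁴, (a⁵)³ = a³, (a⁵)⁴ = a², (a⁵)⁵ = a, (a⁵)⁶ = e.
The smallest positive k with (a⁵)ᵏ = e is 6.

Answer: 6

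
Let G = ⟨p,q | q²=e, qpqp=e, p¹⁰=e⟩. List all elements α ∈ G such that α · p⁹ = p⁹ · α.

⟨p⁹⟩ ⊆ C_G(p⁹) since powers of p⁹ commute with p⁹; so |C_G(p⁹)| ≥ |⟨p⁹⟩| = 10.
By orbit–stabilizer, |C_G(p⁹)| = |G| / |conj. class of p⁹| = 20 / 2 = 10.
The 10 elements commuting with p⁹ are {e, p, p², p³, p⁴, p⁵, p⁶, p⁷, p⁸, p⁹}.

Answer: {e, p, p², p³, p⁴, p⁵, p⁶, p⁷, p⁸, p⁹}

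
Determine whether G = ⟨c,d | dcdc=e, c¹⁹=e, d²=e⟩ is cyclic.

Every cyclic group is abelian. But c·d = cd while d·c = c¹⁸d, so c·d ≠ d·c and G is not abelian. Hence G is not cyclic.

Answer: No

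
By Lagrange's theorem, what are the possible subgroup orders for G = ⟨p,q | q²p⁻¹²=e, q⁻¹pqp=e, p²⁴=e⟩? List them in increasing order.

|G| = 48 = 2⁴ · 3. By Lagrange's theorem the order of any subgroup divides 48; the divisors of 48 are 1, 2, 3, 4, 6, 8, 12, 16, 24, 48.

Answer: 1, 2, 3, 4, 6, 8, 12, 16, 24, 48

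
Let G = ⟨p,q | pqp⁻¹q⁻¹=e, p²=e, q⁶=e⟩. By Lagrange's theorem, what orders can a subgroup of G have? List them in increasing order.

|G| = 12 = 2² · 3. By Lagrange's theorem the order of any subgroup divides 12; the divisors of 12 are 1, 2, 3, 4, 6, 12.

Answer: 1, 2, 3, 4, 6, 12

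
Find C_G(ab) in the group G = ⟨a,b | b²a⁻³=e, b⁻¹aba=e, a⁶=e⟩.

⟨ab⟩ ⊆ C_G(ab) since powers of ab commute with ab; so |C_G(ab)| ≥ |⟨ab⟩| = 4.
By orbit–stabilizer, |C_G(ab)| = |G| / |conj. class of ab| = 12 / 3 = 4.
The 4 elements commuting with ab are {e, a³, ab, ab⁻¹}.

Answer: {e, a³, ab, ab⁻¹}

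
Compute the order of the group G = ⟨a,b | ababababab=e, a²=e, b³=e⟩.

Enumerate words in the generators, reducing via the relations: the distinct elements are
  {a, b, e, ab, ba, b², aba, ab², bab, b²a, abab, ab²a, baba, bab², b²ab, ababa, abab², ab²ab, bab²a, b²aba, b²ab², abab²a, ab²aba, ab²ab², babab², bab²ab, b²abab, b²ab²a, abab²ab, ab²abab, ab²ab²a, babab²a, bab²aba, bab²ab², b²abab², b²ab²ab, abab²aba, abab²ab², ab²abab², babab²ab, bab²abab, b²abab²a, b²ab²aba, abab²abab, ab²abab²a, babab²ab², bab²abab², b²abab²ab, b²ab²abab, abab²abab², ab²abab²ab, bab²abab²a, b²abab²aba, b²abab²ab², b²ab²abab², abab²abab²a, ab²abab²aba, ab²abab²ab², bab²abab²ab, abab²abab²ab}.
No further products give new elements, so |G| = 60.

Answer: 60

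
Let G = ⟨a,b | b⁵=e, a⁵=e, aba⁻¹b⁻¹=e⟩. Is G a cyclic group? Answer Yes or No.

|G| = 25, but the maximum element order in G is 5 < 25. No single element generates all of G, so G is not cyclic.

Answer: No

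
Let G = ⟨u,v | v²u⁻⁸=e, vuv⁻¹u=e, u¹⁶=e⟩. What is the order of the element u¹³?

Compute successive powers until reaching e:
  (u¹³)¹ = u¹³, (u¹³)² = u¹⁰, (u¹³)³ = u⁷, (u¹³)⁴ = u⁴, (u¹³)⁵ = u, (u¹³)⁶ = u¹⁴, (u¹³)⁷ = u¹¹, (u¹³)⁸ = u⁸, (u¹³)⁹ = u⁵, (u¹³)¹⁰ = u², (u¹³)¹¹ = u¹⁵, (u¹³)¹² = u¹², (u¹³)¹³ = u⁹, (u¹³)¹⁴ = u⁶, (u¹³)¹⁵ = u³, (u¹³)¹⁶ = e.
The smallest positive k with (u¹³)ᵏ = e is 16.

Answer: 16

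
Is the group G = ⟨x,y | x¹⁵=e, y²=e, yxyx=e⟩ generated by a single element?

Every cyclic group is abelian. But x·y = xy while y·x = x¹⁴y, so x·y ≠ y·x and G is not abelian. Hence G is not cyclic.

Answer: No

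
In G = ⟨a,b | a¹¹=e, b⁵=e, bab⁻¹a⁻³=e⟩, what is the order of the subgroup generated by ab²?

|⟨ab²⟩| equals the order of ab². Compute successive powers until reaching e:
  (ab²)¹ = ab², (ab²)² = a¹⁰b⁴, (ab²)³ = a³b, (ab²)⁴ = a⁶b³, (ab²)⁵ = e.
The smallest positive k with (ab²)ᵏ = e is 5, so |⟨ab²⟩| = 5.

Answer: 5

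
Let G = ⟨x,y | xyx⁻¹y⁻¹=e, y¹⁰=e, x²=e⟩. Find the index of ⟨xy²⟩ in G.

First find ord(xy²) by computing successive powers:
  (xy²)¹ = xy², (xy²)² = y⁴, (xy²)³ = xy⁶, (xy²)⁴ = y⁸, (xy²)⁵ = x, (xy²)⁶ = y², (xy²)⁷ = xy⁴, (xy²)⁸ = y⁶, (xy²)⁹ = xy⁸, (xy²)¹⁰ = e.
So |⟨xy²⟩| = ord(xy²) = 10. With |G| = 20, by Lagrange [G : ⟨xy²⟩] = 20/10 = 2.

Answer: 2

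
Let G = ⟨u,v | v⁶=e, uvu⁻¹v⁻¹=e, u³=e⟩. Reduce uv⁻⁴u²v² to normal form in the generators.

Multiply left to right, reducing at each step:
  u · v⁻⁴ = uv²
  (uv²) · u² = v²
  (v²) · v² = v⁴

Answer: v⁴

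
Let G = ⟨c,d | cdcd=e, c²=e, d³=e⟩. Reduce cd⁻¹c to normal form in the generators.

Multiply left to right, reducing at each step:
  c · d⁻¹ = cd²
  (cd²) · c = d

Answer: d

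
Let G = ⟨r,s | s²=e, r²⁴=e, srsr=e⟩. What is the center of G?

An element z ∈ Z(G) iff z commutes with every generator.
For example r¹² is central: (r¹²)·r = r¹³ = r·(r¹²); (r¹²)·s = r¹²s = s·(r¹²).
Whereas r ∉ Z(G) since r·s = rs ≠ r²³s = s·r.
Checking each of the 48 elements this way gives Z(G) = {e, r¹²}, of order 2.

Answer: {e, r¹²}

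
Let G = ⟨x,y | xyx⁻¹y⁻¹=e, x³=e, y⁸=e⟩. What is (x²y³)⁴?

Compute successive powers of (x²y³), reducing at each step:
  (x²y³)²: (x²y³) · x² = xy³;   (xy³) · y³ = xy⁶
  (x²y³)³: (xy⁶) · x² = y⁶;   (y⁶) · y³ = y
  (x²y³)⁴: y · x² = x²y;   (x²y) · y³ = x²y⁴

Answer: x²y⁴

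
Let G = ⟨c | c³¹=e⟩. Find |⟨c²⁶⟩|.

|⟨c²⁶⟩| equals the order of c²⁶. Compute successive powers until reaching e:
  (c²⁶)¹ = c²⁶, (c²⁶)² = c²¹, (c²⁶)³ = c¹⁶, (c²⁶)⁴ = c¹¹, (c²⁶)⁵ = c⁶, (c²⁶)⁶ = c, (c²⁶)⁷ = c²⁷, (c²⁶)⁸ = c²², (c²⁶)⁹ = c¹⁷, (c²⁶)¹⁰ = c¹², (c²⁶)¹¹ = c⁷, (c²⁶)¹² = c², (c²⁶)¹³ = c²⁸, (c²⁶)¹⁴ = c²³, (c²⁶)¹⁵ = c¹⁸, (c²⁶)¹⁶ = c¹³, (c²⁶)¹⁷ = c⁸, (c²⁶)¹⁸ = c³, (c²⁶)¹⁹ = c²⁹, (c²⁶)²⁰ = c²⁴, (c²⁶)²¹ = c¹⁹, (c²⁶)²² = c¹⁴, (c²⁶)²³ = c⁹, (c²⁶)²⁴ = c⁴, (c²⁶)²⁵ = c³⁰, (c²⁶)²⁶ = c²⁵, (c²⁶)²⁷ = c²⁰, (c²⁶)²⁸ = c¹⁵, (c²⁶)²⁹ = c¹⁰, (c²⁶)³⁰ = c⁵, (c²⁶)³¹ = e.
The smallest positive k with (c²⁶)ᵏ = e is 31, so |⟨c²⁶⟩| = 31.

Answer: 31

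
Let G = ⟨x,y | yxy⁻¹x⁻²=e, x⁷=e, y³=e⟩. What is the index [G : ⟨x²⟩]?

First find ord(x²) by computing successive powers:
  (x²)¹ = x², (x²)² = x⁴, (x²)³ = x⁶, (x²)⁴ = x, (x²)⁵ = x³, (x²)⁶ = x⁵, (x²)⁷ = e.
So |⟨x²⟩| = ord(x²) = 7. With |G| = 21, by Lagrange [G : ⟨x²⟩] = 21/7 = 3.

Answer: 3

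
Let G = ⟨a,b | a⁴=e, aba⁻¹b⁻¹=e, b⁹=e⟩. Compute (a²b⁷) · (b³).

Compute (a²b⁷) · (b³) by multiplying left to right and reducing via the relations at each step:
  (a²b⁷) · b³ = a²b

Answer: a²b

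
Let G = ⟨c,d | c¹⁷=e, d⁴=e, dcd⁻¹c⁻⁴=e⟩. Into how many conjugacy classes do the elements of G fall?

The conjugacy classes (representative and size) are:
  [e] (size 1), [c⁴] (size 4), [c²] (size 4), [c⁵] (size 4), [c¹¹] (size 4), [c⁷d] (size 17), [c³d²] (size 17), [c⁹d³] (size 17).
Class equation: 1 + 4 + 4 + 4 + 4 + 17 + 17 + 17 = 68 = |G|. So G has 8 conjugacy classes.

Answer: 8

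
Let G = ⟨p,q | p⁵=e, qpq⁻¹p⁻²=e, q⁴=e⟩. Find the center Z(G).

An element z ∈ Z(G) iff z commutes with every generator.
For example e is central: e·p = p = p·e; e·q = q = q·e.
Whereas p ∉ Z(G) since p·q = pq ≠ p²q = q·p.
Checking each of the 20 elements this way gives Z(G) = {e}, of order 1.

Answer: {e}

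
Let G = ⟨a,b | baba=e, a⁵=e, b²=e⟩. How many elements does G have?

Enumerate words in the generators, reducing via the relations: the distinct elements are
  {a, b, e, ab, a², a³, a⁴, a²b, a³b, a⁴b}.
No further products give new elements, so |G| = 10.

Answer: 10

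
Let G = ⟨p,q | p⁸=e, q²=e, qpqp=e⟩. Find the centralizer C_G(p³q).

⟨p³q⟩ ⊆ C_G(p³q) since powers of p³q commute with p³q; so |C_G(p³q)| ≥ |⟨p³q⟩| = 2.
By orbit–stabilizer, |C_G(p³q)| = |G| / |conj. class of p³q| = 16 / 4 = 4.
The 4 elements commuting with p³q are {e, p⁴, p⁷q, p³q}.

Answer: {e, p⁴, p⁷q, p³q}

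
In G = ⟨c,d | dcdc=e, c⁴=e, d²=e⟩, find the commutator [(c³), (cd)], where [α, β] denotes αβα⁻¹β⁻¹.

[(c³), (cd)] = (c³)·(cd)·(c³)⁻¹·(cd)⁻¹.
  (c³) · (cd) = d
  d · c = c³d
  (c³d) · (cd) = c²

Answer: c²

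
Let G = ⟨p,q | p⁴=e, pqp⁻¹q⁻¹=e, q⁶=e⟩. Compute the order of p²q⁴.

Compute successive powers until reaching e:
  (p²q⁴)¹ = p²q⁴, (p²q⁴)² = q², (p²q⁴)³ = p², (p²q⁴)⁴ = q⁴, (p²q⁴)⁵ = p²q², (p²q⁴)⁶ = e.
The smallest positive k with (p²q⁴)ᵏ = e is 6.

Answer: 6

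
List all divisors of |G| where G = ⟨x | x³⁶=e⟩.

|G| = 36 = 2² · 3². By Lagrange's theorem the order of any subgroup divides 36; the divisors of 36 are 1, 2, 3, 4, 6, 9, 12, 18, 36.

Answer: 1, 2, 3, 4, 6, 9, 12, 18, 36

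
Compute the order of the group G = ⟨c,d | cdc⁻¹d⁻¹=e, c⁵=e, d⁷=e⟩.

Enumerate words in the generators, reducing via the relations: the distinct elements are
  {c, d, e, cd, c², c³, c⁴, d², d³, d⁴, d⁵, d⁶, cd², cd³, cd⁴, cd⁵, cd⁶, c²d, c³d, c⁴d, c²d², c²d³, c²d⁴, c²d⁵, c²d⁶, c³d², c³d³, c³d⁴, c³d⁵, c³d⁶, c⁴d², c⁴d³, c⁴d⁴, c⁴d⁵, c⁴d⁶}.
No further products give new elements, so |G| = 35.

Answer: 35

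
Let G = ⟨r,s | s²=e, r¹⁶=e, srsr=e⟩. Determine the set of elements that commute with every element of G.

An element z ∈ Z(G) iff z commutes with every generator.
For example r⁸ is central: (r⁸)·r = r⁹ = r·(r⁸); (r⁸)·s = r⁸s = s·(r⁸).
Whereas r ∉ Z(G) since r·s = rs ≠ r¹⁵s = s·r.
Checking each of the 32 elements this way gives Z(G) = {e, r⁸}, of order 2.

Answer: {e, r⁸}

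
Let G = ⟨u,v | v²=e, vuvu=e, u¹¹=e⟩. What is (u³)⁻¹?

The order of (u³) is 11 (smallest k with (u³)ᵏ = e), so (u³)⁻¹ = (u³)¹⁰ = u⁸.
Check: (u³) · (u⁸) → (u³) · u⁸ = e, giving e as required.

Answer: u⁸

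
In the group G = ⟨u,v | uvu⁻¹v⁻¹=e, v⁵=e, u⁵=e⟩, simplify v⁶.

Compute successive powers of v, reducing at each step:
  v²: v · v = v²
  v³: (v²) · v = v³
  v⁴: (v³) · v = v⁴
  v⁵: (v⁴) · v = e
  v⁶: e · v = v

Answer: v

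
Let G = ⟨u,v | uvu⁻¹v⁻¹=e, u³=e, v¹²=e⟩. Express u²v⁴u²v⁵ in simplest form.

Multiply left to right, reducing at each step:
  (u²) · v⁴ = u²v⁴
  (u²v⁴) · u² = uv⁴
  (uv⁴) · v⁵ = uv⁹

Answer: uv⁹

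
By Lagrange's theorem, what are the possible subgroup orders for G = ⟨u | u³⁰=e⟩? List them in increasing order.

|G| = 30 = 2 · 3 · 5. By Lagrange's theorem the order of any subgroup divides 30; the divisors of 30 are 1, 2, 3, 5, 6, 10, 15, 30.

Answer: 1, 2, 3, 5, 6, 10, 15, 30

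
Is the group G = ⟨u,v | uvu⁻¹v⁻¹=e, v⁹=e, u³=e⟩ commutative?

Each pair of generators commutes: u·v = uv = v·u. Since the generators pairwise commute, every element of G commutes with every other, so G is abelian.

Answer: Yes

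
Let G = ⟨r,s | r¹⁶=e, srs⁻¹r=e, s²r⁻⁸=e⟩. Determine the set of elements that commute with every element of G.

An element z ∈ Z(G) iff z commutes with every generator.
For example r⁸ is central: (r⁸)·r = r⁹ = r·(r⁸); (r⁸)·s = s⁻¹ = s·(r⁸).
Whereas r ∉ Z(G) since r·s = rs ≠ r⁷s⁻¹ = s·r.
Checking each of the 32 elements this way gives Z(G) = {e, r⁸}, of order 2.

Answer: {e, r⁸}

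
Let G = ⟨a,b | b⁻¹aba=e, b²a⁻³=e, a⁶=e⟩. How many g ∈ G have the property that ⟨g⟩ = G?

⟨g⟩ = G would require ord(g) = |G| = 12, but the maximum element order in G is 6 < 12. So G is not cyclic and no single element generates it: the count is 0.

Answer: 0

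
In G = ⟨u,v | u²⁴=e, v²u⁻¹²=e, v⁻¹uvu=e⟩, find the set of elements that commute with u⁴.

⟨u⁴⟩ ⊆ C_G(u⁴) since powers of u⁴ commute with u⁴; so |C_G(u⁴)| ≥ |⟨u⁴⟩| = 6.
By orbit–stabilizer, |C_G(u⁴)| = |G| / |conj. class of u⁴| = 48 / 2 = 24.
The 24 elements commuting with u⁴ are {e, u, u², u³, u⁴, u⁵, u⁶, u⁷, u⁸, u⁹, u¹⁰, u¹¹, u¹², u¹³, u¹⁴, u¹⁵, u¹⁶, u¹⁷, u¹⁸, u¹⁹, u²⁰, u²¹, u²², u²³}.

Answer: {e, u, u², u³, u⁴, u⁵, u⁶, u⁷, u⁸, u⁹, u¹⁰, u¹¹, u¹², u¹³, u¹⁴, u¹⁵, u¹⁶, u¹⁷, u¹⁸, u¹⁹, u²⁰, u²¹, u²², u²³}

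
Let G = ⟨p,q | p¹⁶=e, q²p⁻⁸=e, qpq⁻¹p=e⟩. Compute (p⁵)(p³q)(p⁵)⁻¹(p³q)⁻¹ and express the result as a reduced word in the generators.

[(p⁵), (p³q)] = (p⁵)·(p³q)·(p⁵)⁻¹·(p³q)⁻¹.
  (p⁵) · (p³q) = q⁻¹
  (q⁻¹) · (p¹¹) = p⁵q⁻¹
  (p⁵q⁻¹) · (p³q⁻¹) = p¹⁰

Answer: p¹⁰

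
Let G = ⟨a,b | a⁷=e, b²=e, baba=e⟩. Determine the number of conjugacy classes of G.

The conjugacy classes (representative and size) are:
  [e] (size 1), [a⁶] (size 2), [a⁵] (size 2), [a⁴] (size 2), [ab] (size 7).
Class equation: 1 + 2 + 2 + 2 + 7 = 14 = |G|. So G has 5 conjugacy classes.

Answer: 5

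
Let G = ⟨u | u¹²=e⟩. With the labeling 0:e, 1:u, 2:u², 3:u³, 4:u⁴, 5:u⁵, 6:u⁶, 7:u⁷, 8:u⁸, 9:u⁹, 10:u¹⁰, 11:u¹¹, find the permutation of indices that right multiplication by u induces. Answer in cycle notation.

(0 1 2 3 4 5 6 7 8 9 10 11)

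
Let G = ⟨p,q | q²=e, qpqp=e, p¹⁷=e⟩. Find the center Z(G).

An element z ∈ Z(G) iff z commutes with every generator.
For example e is central: e·p = p = p·e; e·q = q = q·e.
Whereas p ∉ Z(G) since p·q = pq ≠ p¹⁶q = q·p.
Checking each of the 34 elements this way gives Z(G) = {e}, of order 1.

Answer: {e}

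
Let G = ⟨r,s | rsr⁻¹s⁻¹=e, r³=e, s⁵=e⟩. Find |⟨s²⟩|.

|⟨s²⟩| equals the order of s². Compute successive powers until reaching e:
  (s²)¹ = s², (s²)² = s⁴, (s²)³ = s, (s²)⁴ = s³, (s²)⁵ = e.
The smallest positive k with (s²)ᵏ = e is 5, so |⟨s²⟩| = 5.

Answer: 5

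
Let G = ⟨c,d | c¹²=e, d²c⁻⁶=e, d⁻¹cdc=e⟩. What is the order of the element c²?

Compute successive powers until reaching e:
  (c²)¹ = c², (c²)² = c⁴, (c²)³ = c⁶, (c²)⁴ = c⁸, (c²)⁵ = c¹⁰, (c²)⁶ = e.
The smallest positive k with (c²)ᵏ = e is 6.

Answer: 6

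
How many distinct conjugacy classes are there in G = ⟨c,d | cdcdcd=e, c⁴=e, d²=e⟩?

The conjugacy classes (representative and size) are:
  [e] (size 1), [c³] (size 6), [c²dc²d] (size 3), [cdc³] (size 6), [dc³] (size 8).
Class equation: 1 + 6 + 3 + 6 + 8 = 24 = |G|. So G has 5 conjugacy classes.

Answer: 5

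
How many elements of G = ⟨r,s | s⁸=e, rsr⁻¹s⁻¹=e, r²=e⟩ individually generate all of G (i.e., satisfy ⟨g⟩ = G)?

⟨g⟩ = G would require ord(g) = |G| = 16, but the maximum element order in G is 8 < 16. So G is not cyclic and no single element generates it: the count is 0.

Answer: 0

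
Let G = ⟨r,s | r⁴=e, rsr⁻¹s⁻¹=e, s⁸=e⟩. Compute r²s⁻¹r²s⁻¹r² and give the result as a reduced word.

Multiply left to right, reducing at each step:
  (r²) · s⁻¹ = r²s⁷
  (r²s⁷) · r² = s⁷
  (s⁷) · s⁻¹ = s⁶
  (s⁶) · r² = r²s⁶

Answer: r²s⁶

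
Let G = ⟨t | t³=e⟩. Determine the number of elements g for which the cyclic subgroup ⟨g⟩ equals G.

G is cyclic of order 3. An element generates G iff its order is 3, and a cyclic group of order 3 has exactly φ(3) = 2 such elements.

Answer: 2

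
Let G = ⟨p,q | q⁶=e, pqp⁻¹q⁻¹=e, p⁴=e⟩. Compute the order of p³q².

Compute successive powers until reaching e:
  (p³q²)¹ = p³q², (p³q²)² = p²q⁴, (p³q²)³ = p, (p³q²)⁴ = q², (p³q²)⁵ = p³q⁴, (p³q²)⁶ = p², (p³q²)⁷ = pq², (p³q²)⁸ = q⁴, (p³q²)⁹ = p³, (p³q²)¹⁰ = p²q², (p³q²)¹¹ = pq⁴, (p³q²)¹² = e.
The smallest positive k with (p³q²)ᵏ = e is 12.

Answer: 12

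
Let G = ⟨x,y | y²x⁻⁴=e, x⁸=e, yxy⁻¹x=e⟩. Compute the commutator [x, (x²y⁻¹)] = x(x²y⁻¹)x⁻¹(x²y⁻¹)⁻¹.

[x, (x²y⁻¹)] = x·(x²y⁻¹)·x⁻¹·(x²y⁻¹)⁻¹.
  x · (x²y⁻¹) = x³y⁻¹
  (x³y⁻¹) · (x⁷) = y
  y · (x²y) = x²

Answer: x²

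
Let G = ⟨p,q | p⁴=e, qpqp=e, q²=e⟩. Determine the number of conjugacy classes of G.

The conjugacy classes (representative and size) are:
  [e] (size 1), [p] (size 2), [p²] (size 1), [p²q] (size 2), [p³q] (size 2).
Class equation: 1 + 2 + 1 + 2 + 2 = 8 = |G|. So G has 5 conjugacy classes.

Answer: 5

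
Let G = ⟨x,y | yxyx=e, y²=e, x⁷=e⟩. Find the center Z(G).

An element z ∈ Z(G) iff z commutes with every generator.
For example e is central: e·x = x = x·e; e·y = y = y·e.
Whereas x ∉ Z(G) since x·y = xy ≠ x⁶y = y·x.
Checking each of the 14 elements this way gives Z(G) = {e}, of order 1.

Answer: {e}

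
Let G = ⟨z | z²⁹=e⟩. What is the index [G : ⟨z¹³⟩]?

First find ord(z¹³) by computing successive powers:
  (z¹³)¹ = z¹³, (z¹³)² = z²⁶, (z¹³)³ = z¹⁰, (z¹³)⁴ = z²³, (z¹³)⁵ = z⁷, (z¹³)⁶ = z²⁰, (z¹³)⁷ = z⁴, (z¹³)⁸ = z¹⁷, (z¹³)⁹ = z, (z¹³)¹⁰ = z¹⁴, (z¹³)¹¹ = z²⁷, (z¹³)¹² = z¹¹, (z¹³)¹³ = z²⁴, (z¹³)¹⁴ = z⁸, (z¹³)¹⁵ = z²¹, (z¹³)¹⁶ = z⁵, (z¹³)¹⁷ = z¹⁸, (z¹³)¹⁸ = z², (z¹³)¹⁹ = z¹⁵, (z¹³)²⁰ = z²⁸, (z¹³)²¹ = z¹², (z¹³)²² = z²⁵, (z¹³)²³ = z⁹, (z¹³)²⁴ = z²², (z¹³)²⁵ = z⁶, (z¹³)²⁶ = z¹⁹, (z¹³)²⁷ = z³, (z¹³)²⁸ = z¹⁶, (z¹³)²⁹ = e.
So |⟨z¹³⟩| = ord(z¹³) = 29. With |G| = 29, by Lagrange [G : ⟨z¹³⟩] = 29/29 = 1.

Answer: 1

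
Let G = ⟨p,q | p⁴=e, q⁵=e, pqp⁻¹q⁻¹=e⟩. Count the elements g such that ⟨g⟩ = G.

G is cyclic of order 20. An element generates G iff its order is 20, and a cyclic group of order 20 has exactly φ(20) = 8 such elements.

Answer: 8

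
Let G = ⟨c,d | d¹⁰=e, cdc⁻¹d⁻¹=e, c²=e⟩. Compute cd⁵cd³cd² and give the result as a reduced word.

Multiply left to right, reducing at each step:
  c · d⁵ = cd⁵
  (cd⁵) · c = d⁵
  (d⁵) · d³ = d⁸
  (d⁸) · c = cd⁸
  (cd⁸) · d² = c

Answer: c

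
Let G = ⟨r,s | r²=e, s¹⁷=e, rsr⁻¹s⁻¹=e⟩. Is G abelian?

Each pair of generators commutes: r·s = rs = s·r. Since the generators pairwise commute, every element of G commutes with every other, so G is abelian.

Answer: Yes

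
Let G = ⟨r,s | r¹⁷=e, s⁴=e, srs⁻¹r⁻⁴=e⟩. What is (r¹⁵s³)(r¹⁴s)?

Compute (r¹⁵s³) · (r¹⁴s) by multiplying left to right and reducing via the relations at each step:
  (r¹⁵s³) · r¹⁴ = r¹⁰s³
  (r¹⁰s³) · s = r¹⁰

Answer: r¹⁰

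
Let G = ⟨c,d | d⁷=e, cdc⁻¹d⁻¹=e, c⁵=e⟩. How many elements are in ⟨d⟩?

|⟨d⟩| equals the order of d. Compute successive powers until reaching e:
  d¹ = d, d² = d², d³ = d³, d⁴ = d⁴, d⁵ = d⁵, d⁶ = d⁶, d⁷ = e.
The smallest positive k with dᵏ = e is 7, so |⟨d⟩| = 7.

Answer: 7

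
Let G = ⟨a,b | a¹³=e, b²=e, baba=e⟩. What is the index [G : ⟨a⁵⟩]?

First find ord(a⁵) by computing successive powers:
  (a⁵)¹ = a⁵, (a⁵)² = a¹⁰, (a⁵)³ = a², (a⁵)⁴ = a⁷, (a⁵)⁵ = a¹², (a⁵)⁶ = a⁴, (a⁵)⁷ = a⁹, (a⁵)⁸ = a, (a⁵)⁹ = a⁶, (a⁵)¹⁰ = a¹¹, (a⁵)¹¹ = a³, (a⁵)¹² = a⁸, (a⁵)¹³ = e.
So |⟨a⁵⟩| = ord(a⁵) = 13. With |G| = 26, by Lagrange [G : ⟨a⁵⟩] = 26/13 = 2.

Answer: 2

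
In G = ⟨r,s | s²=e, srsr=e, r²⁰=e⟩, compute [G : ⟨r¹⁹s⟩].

First find ord(r¹⁹s) by computing successive powers:
  (r¹⁹s)¹ = r¹⁹s, (r¹⁹s)² = e.
So |⟨r¹⁹s⟩| = ord(r¹⁹s) = 2. With |G| = 40, by Lagrange [G : ⟨r¹⁹s⟩] = 40/2 = 20.

Answer: 20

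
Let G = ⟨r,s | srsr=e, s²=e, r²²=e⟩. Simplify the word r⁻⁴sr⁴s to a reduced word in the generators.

Multiply left to right, reducing at each step:
  (r¹⁸) · s = r¹⁸s
  (r¹⁸s) · r⁴ = r¹⁴s
  (r¹⁴s) · s = r¹⁴

Answer: r¹⁴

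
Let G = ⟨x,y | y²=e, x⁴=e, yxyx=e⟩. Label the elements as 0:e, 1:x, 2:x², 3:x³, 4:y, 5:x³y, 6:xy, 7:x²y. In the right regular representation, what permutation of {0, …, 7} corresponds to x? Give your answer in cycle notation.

(0 1 2 3)(4 5 7 6)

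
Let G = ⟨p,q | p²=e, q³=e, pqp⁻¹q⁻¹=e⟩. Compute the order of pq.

Compute successive powers until reaching e:
  (pq)¹ = pq, (pq)² = q², (pq)³ = p, (pq)⁴ = q, (pq)⁵ = pq², (pq)⁶ = e.
The smallest positive k with (pq)ᵏ = e is 6.

Answer: 6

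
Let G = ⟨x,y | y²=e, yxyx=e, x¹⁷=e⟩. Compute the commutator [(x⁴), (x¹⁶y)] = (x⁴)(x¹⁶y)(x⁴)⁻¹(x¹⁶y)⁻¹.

[(x⁴), (x¹⁶y)] = (x⁴)·(x¹⁶y)·(x⁴)⁻¹·(x¹⁶y)⁻¹.
  (x⁴) · (x¹⁶y) = x³y
  (x³y) · (x¹³) = x⁷y
  (x⁷y) · (x¹⁶y) = x⁸

Answer: x⁸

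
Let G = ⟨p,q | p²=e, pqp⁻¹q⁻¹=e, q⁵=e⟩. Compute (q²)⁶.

Compute successive powers of (q²), reducing at each step:
  (q²)²: (q²) · q² = q⁴
  (q²)³: (q⁴) · q² = q
  (q²)⁴: q · q² = q³
  (q²)⁵: (q³) · q² = e
  (q²)⁶: e · q² = q²

Answer: q²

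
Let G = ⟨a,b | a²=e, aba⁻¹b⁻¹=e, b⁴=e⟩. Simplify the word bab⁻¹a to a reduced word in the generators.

Multiply left to right, reducing at each step:
  b · a = ab
  (ab) · b⁻¹ = a
  a · a = e

Answer: e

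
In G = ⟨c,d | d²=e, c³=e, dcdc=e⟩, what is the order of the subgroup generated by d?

|⟨d⟩| equals the order of d. Compute successive powers until reaching e:
  d¹ = d, d² = e.
The smallest positive k with dᵏ = e is 2, so |⟨d⟩| = 2.

Answer: 2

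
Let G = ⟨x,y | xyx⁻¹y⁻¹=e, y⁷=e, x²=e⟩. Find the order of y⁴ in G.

Compute successive powers until reaching e:
  (y⁴)¹ = y⁴, (y⁴)² = y, (y⁴)³ = y⁵, (y⁴)⁴ = y², (y⁴)⁵ = y⁶, (y⁴)⁶ = y³, (y⁴)⁷ = e.
The smallest positive k with (y⁴)ᵏ = e is 7.

Answer: 7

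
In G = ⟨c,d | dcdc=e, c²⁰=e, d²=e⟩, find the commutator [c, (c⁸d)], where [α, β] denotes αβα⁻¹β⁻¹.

[c, (c⁸d)] = c·(c⁸d)·c⁻¹·(c⁸d)⁻¹.
  c · (c⁸d) = c⁹d
  (c⁹d) · (c¹⁹) = c¹⁰d
  (c¹⁰d) · (c⁸d) = c²

Answer: c²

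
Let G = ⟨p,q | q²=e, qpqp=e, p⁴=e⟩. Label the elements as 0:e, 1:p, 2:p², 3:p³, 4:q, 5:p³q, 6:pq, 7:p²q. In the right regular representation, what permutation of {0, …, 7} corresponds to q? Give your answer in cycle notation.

(0 4)(1 6)(2 7)(3 5)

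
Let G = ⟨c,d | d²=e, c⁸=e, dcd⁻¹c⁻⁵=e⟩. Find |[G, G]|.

G' = [G, G] is generated by all commutators. The generator-pair commutators are: [c, d] = c⁴.
The subgroup they normally generate is {e, c⁴}, of order 2.
Check: |G/G'| = 16/2 = 8 is the order of the abelianisation.

Answer: 2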